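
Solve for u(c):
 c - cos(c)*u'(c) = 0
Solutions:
 u(c) = C1 + Integral(c/cos(c), c)


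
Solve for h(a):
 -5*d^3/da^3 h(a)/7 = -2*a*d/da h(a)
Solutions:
 h(a) = C1 + Integral(C2*airyai(14^(1/3)*5^(2/3)*a/5) + C3*airybi(14^(1/3)*5^(2/3)*a/5), a)


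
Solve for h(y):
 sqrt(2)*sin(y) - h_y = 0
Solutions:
 h(y) = C1 - sqrt(2)*cos(y)


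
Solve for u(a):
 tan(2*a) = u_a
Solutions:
 u(a) = C1 - log(cos(2*a))/2


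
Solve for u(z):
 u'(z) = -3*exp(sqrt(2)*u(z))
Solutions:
 u(z) = sqrt(2)*(2*log(1/(C1 + 3*z)) - log(2))/4


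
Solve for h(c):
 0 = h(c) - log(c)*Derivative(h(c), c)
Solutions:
 h(c) = C1*exp(li(c))


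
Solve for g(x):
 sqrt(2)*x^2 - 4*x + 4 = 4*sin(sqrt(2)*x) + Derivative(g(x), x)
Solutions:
 g(x) = C1 + sqrt(2)*x^3/3 - 2*x^2 + 4*x + 2*sqrt(2)*cos(sqrt(2)*x)


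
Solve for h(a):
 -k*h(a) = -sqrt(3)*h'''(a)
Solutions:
 h(a) = C1*exp(3^(5/6)*a*k^(1/3)/3) + C2*exp(a*k^(1/3)*(-3^(5/6) + 3*3^(1/3)*I)/6) + C3*exp(-a*k^(1/3)*(3^(5/6) + 3*3^(1/3)*I)/6)


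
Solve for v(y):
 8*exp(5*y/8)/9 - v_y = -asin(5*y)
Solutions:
 v(y) = C1 + y*asin(5*y) + sqrt(1 - 25*y^2)/5 + 64*exp(5*y/8)/45


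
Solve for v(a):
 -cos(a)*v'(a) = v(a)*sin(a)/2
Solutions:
 v(a) = C1*sqrt(cos(a))


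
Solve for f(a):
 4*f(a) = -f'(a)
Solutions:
 f(a) = C1*exp(-4*a)


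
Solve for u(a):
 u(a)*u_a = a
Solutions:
 u(a) = -sqrt(C1 + a^2)
 u(a) = sqrt(C1 + a^2)


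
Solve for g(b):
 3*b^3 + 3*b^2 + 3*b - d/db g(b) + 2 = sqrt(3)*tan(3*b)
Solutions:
 g(b) = C1 + 3*b^4/4 + b^3 + 3*b^2/2 + 2*b + sqrt(3)*log(cos(3*b))/3


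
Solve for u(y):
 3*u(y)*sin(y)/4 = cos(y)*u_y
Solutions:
 u(y) = C1/cos(y)^(3/4)


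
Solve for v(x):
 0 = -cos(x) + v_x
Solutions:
 v(x) = C1 + sin(x)


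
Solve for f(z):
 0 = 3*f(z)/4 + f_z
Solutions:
 f(z) = C1*exp(-3*z/4)


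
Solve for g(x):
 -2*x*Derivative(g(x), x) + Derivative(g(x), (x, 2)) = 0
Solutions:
 g(x) = C1 + C2*erfi(x)


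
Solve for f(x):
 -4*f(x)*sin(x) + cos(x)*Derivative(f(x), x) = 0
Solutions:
 f(x) = C1/cos(x)^4


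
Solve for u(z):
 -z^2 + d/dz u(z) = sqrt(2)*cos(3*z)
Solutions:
 u(z) = C1 + z^3/3 + sqrt(2)*sin(3*z)/3


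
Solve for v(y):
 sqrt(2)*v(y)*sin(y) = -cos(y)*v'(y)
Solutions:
 v(y) = C1*cos(y)^(sqrt(2))


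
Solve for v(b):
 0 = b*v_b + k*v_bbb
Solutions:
 v(b) = C1 + Integral(C2*airyai(b*(-1/k)^(1/3)) + C3*airybi(b*(-1/k)^(1/3)), b)


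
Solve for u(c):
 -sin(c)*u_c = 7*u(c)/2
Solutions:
 u(c) = C1*(cos(c) + 1)^(7/4)/(cos(c) - 1)^(7/4)


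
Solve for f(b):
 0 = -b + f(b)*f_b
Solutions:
 f(b) = -sqrt(C1 + b^2)
 f(b) = sqrt(C1 + b^2)


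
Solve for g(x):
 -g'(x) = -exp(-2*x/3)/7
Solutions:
 g(x) = C1 - 3*exp(-2*x/3)/14


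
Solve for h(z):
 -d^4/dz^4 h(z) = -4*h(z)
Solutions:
 h(z) = C1*exp(-sqrt(2)*z) + C2*exp(sqrt(2)*z) + C3*sin(sqrt(2)*z) + C4*cos(sqrt(2)*z)


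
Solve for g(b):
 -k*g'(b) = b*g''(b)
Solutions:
 g(b) = C1 + b^(1 - re(k))*(C2*sin(log(b)*Abs(im(k))) + C3*cos(log(b)*im(k)))


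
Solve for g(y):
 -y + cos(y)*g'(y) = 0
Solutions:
 g(y) = C1 + Integral(y/cos(y), y)


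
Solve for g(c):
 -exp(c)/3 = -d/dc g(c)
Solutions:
 g(c) = C1 + exp(c)/3


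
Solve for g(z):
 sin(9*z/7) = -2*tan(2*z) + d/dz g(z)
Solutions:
 g(z) = C1 - log(cos(2*z)) - 7*cos(9*z/7)/9


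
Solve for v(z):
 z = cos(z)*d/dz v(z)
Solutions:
 v(z) = C1 + Integral(z/cos(z), z)


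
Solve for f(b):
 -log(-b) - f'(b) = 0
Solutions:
 f(b) = C1 - b*log(-b) + b


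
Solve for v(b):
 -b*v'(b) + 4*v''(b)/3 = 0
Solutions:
 v(b) = C1 + C2*erfi(sqrt(6)*b/4)


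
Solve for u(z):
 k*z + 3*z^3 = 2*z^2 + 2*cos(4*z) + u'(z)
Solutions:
 u(z) = C1 + k*z^2/2 + 3*z^4/4 - 2*z^3/3 - sin(4*z)/2


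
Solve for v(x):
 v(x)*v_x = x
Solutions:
 v(x) = -sqrt(C1 + x^2)
 v(x) = sqrt(C1 + x^2)


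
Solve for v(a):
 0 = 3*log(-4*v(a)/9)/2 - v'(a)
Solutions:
 -2*Integral(1/(log(-_y) - 2*log(3) + 2*log(2)), (_y, v(a)))/3 = C1 - a


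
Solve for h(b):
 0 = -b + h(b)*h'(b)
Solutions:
 h(b) = -sqrt(C1 + b^2)
 h(b) = sqrt(C1 + b^2)


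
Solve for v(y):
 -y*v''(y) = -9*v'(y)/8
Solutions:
 v(y) = C1 + C2*y^(17/8)


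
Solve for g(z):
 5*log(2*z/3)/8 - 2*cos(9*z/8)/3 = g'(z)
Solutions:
 g(z) = C1 + 5*z*log(z)/8 - 5*z*log(3)/8 - 5*z/8 + 5*z*log(2)/8 - 16*sin(9*z/8)/27


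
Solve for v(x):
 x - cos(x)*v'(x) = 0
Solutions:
 v(x) = C1 + Integral(x/cos(x), x)


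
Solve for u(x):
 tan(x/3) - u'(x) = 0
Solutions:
 u(x) = C1 - 3*log(cos(x/3))


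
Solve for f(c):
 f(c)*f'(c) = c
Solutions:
 f(c) = -sqrt(C1 + c^2)
 f(c) = sqrt(C1 + c^2)


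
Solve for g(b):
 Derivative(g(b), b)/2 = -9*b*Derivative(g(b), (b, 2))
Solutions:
 g(b) = C1 + C2*b^(17/18)


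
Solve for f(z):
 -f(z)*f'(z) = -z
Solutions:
 f(z) = -sqrt(C1 + z^2)
 f(z) = sqrt(C1 + z^2)


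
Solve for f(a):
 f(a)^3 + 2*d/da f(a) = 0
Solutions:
 f(a) = -sqrt(-1/(C1 - a))
 f(a) = sqrt(-1/(C1 - a))


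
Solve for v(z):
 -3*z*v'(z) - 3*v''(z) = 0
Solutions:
 v(z) = C1 + C2*erf(sqrt(2)*z/2)


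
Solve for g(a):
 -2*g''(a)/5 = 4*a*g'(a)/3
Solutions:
 g(a) = C1 + C2*erf(sqrt(15)*a/3)


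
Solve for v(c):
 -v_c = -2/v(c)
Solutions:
 v(c) = -sqrt(C1 + 4*c)
 v(c) = sqrt(C1 + 4*c)


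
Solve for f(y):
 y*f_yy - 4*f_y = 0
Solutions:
 f(y) = C1 + C2*y^5


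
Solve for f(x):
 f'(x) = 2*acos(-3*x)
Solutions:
 f(x) = C1 + 2*x*acos(-3*x) + 2*sqrt(1 - 9*x^2)/3


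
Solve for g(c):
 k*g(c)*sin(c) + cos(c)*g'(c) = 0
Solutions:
 g(c) = C1*exp(k*log(cos(c)))


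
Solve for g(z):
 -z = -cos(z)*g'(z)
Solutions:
 g(z) = C1 + Integral(z/cos(z), z)


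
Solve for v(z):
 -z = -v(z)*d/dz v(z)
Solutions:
 v(z) = -sqrt(C1 + z^2)
 v(z) = sqrt(C1 + z^2)


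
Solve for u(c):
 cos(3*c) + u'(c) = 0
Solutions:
 u(c) = C1 - sin(3*c)/3


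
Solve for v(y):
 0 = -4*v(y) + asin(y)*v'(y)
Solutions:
 v(y) = C1*exp(4*Integral(1/asin(y), y))


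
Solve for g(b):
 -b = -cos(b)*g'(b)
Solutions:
 g(b) = C1 + Integral(b/cos(b), b)


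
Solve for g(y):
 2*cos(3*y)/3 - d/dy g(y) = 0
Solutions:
 g(y) = C1 + 2*sin(3*y)/9


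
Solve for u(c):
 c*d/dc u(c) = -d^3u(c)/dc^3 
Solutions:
 u(c) = C1 + Integral(C2*airyai(-c) + C3*airybi(-c), c)


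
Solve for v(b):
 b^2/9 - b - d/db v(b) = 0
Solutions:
 v(b) = C1 + b^3/27 - b^2/2


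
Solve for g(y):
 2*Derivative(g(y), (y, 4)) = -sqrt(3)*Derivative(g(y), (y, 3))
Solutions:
 g(y) = C1 + C2*y + C3*y^2 + C4*exp(-sqrt(3)*y/2)


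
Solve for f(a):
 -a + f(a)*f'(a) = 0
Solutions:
 f(a) = -sqrt(C1 + a^2)
 f(a) = sqrt(C1 + a^2)


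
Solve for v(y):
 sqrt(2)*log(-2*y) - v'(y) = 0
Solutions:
 v(y) = C1 + sqrt(2)*y*log(-y) + sqrt(2)*y*(-1 + log(2))


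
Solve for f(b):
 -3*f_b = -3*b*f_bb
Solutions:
 f(b) = C1 + C2*b^2


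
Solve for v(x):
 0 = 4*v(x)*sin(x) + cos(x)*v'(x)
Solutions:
 v(x) = C1*cos(x)^4


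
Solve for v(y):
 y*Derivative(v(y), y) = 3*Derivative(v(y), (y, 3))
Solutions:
 v(y) = C1 + Integral(C2*airyai(3^(2/3)*y/3) + C3*airybi(3^(2/3)*y/3), y)


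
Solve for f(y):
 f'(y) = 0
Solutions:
 f(y) = C1


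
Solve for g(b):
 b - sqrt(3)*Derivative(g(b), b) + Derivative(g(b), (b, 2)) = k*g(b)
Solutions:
 g(b) = C1*exp(b*(-sqrt(4*k + 3) + sqrt(3))/2) + C2*exp(b*(sqrt(4*k + 3) + sqrt(3))/2) + b/k - sqrt(3)/k^2


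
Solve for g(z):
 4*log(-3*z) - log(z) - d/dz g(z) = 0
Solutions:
 g(z) = C1 + 3*z*log(z) + z*(-3 + 4*log(3) + 4*I*pi)


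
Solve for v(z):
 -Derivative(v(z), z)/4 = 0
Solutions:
 v(z) = C1


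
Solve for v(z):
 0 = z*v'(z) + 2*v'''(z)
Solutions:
 v(z) = C1 + Integral(C2*airyai(-2^(2/3)*z/2) + C3*airybi(-2^(2/3)*z/2), z)


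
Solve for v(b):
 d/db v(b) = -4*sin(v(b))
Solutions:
 v(b) = -acos((-C1 - exp(8*b))/(C1 - exp(8*b))) + 2*pi
 v(b) = acos((-C1 - exp(8*b))/(C1 - exp(8*b)))


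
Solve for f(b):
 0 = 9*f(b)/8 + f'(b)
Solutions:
 f(b) = C1*exp(-9*b/8)


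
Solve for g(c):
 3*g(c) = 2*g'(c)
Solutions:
 g(c) = C1*exp(3*c/2)


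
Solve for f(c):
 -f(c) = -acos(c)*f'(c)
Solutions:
 f(c) = C1*exp(Integral(1/acos(c), c))


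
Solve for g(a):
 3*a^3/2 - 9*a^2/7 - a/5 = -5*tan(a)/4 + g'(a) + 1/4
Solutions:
 g(a) = C1 + 3*a^4/8 - 3*a^3/7 - a^2/10 - a/4 - 5*log(cos(a))/4


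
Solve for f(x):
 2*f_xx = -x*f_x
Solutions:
 f(x) = C1 + C2*erf(x/2)


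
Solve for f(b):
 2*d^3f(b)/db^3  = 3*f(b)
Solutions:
 f(b) = C3*exp(2^(2/3)*3^(1/3)*b/2) + (C1*sin(2^(2/3)*3^(5/6)*b/4) + C2*cos(2^(2/3)*3^(5/6)*b/4))*exp(-2^(2/3)*3^(1/3)*b/4)


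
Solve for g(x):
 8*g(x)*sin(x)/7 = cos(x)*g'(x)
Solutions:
 g(x) = C1/cos(x)^(8/7)


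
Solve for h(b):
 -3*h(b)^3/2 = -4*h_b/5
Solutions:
 h(b) = -2*sqrt(-1/(C1 + 15*b))
 h(b) = 2*sqrt(-1/(C1 + 15*b))


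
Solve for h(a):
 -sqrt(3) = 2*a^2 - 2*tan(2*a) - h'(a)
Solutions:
 h(a) = C1 + 2*a^3/3 + sqrt(3)*a + log(cos(2*a))


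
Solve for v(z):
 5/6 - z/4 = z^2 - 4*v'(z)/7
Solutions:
 v(z) = C1 + 7*z^3/12 + 7*z^2/32 - 35*z/24


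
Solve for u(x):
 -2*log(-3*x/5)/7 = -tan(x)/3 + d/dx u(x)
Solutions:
 u(x) = C1 - 2*x*log(-x)/7 - 2*x*log(3)/7 + 2*x/7 + 2*x*log(5)/7 - log(cos(x))/3


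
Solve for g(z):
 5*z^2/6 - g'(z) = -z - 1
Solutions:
 g(z) = C1 + 5*z^3/18 + z^2/2 + z


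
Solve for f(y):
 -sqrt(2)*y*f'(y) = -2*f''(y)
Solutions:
 f(y) = C1 + C2*erfi(2^(1/4)*y/2)


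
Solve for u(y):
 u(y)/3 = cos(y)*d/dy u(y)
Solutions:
 u(y) = C1*(sin(y) + 1)^(1/6)/(sin(y) - 1)^(1/6)


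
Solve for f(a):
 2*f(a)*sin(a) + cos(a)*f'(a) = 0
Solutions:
 f(a) = C1*cos(a)^2


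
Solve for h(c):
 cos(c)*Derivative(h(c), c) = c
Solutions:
 h(c) = C1 + Integral(c/cos(c), c)


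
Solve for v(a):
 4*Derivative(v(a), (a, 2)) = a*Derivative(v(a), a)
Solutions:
 v(a) = C1 + C2*erfi(sqrt(2)*a/4)


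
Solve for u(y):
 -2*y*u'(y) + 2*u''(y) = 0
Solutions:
 u(y) = C1 + C2*erfi(sqrt(2)*y/2)


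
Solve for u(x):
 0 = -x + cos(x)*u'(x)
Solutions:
 u(x) = C1 + Integral(x/cos(x), x)


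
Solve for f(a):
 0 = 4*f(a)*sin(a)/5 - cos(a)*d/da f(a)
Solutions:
 f(a) = C1/cos(a)^(4/5)


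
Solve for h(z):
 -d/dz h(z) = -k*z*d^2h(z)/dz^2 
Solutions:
 h(z) = C1 + z^(((re(k) + 1)*re(k) + im(k)^2)/(re(k)^2 + im(k)^2))*(C2*sin(log(z)*Abs(im(k))/(re(k)^2 + im(k)^2)) + C3*cos(log(z)*im(k)/(re(k)^2 + im(k)^2)))


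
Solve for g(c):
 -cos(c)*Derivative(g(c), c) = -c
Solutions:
 g(c) = C1 + Integral(c/cos(c), c)


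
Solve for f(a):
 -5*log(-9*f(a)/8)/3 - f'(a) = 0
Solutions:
 3*Integral(1/(log(-_y) - 3*log(2) + 2*log(3)), (_y, f(a)))/5 = C1 - a


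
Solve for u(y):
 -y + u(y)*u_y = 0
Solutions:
 u(y) = -sqrt(C1 + y^2)
 u(y) = sqrt(C1 + y^2)


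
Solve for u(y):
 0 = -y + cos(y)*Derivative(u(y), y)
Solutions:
 u(y) = C1 + Integral(y/cos(y), y)


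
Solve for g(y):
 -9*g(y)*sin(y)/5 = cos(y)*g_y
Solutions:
 g(y) = C1*cos(y)^(9/5)


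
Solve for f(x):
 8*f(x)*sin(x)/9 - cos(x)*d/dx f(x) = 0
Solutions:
 f(x) = C1/cos(x)^(8/9)


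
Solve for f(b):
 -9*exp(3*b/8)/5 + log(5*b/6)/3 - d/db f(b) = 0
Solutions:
 f(b) = C1 + b*log(b)/3 + b*(-log(6) - 1 + log(5))/3 - 24*exp(3*b/8)/5


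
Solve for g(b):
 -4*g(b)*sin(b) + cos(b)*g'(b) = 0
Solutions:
 g(b) = C1/cos(b)^4


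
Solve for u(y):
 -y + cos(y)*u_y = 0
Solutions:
 u(y) = C1 + Integral(y/cos(y), y)


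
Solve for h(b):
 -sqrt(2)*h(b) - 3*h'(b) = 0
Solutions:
 h(b) = C1*exp(-sqrt(2)*b/3)


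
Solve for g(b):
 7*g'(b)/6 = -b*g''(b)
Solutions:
 g(b) = C1 + C2/b^(1/6)


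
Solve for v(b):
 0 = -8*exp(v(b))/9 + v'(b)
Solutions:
 v(b) = log(-1/(C1 + 8*b)) + 2*log(3)


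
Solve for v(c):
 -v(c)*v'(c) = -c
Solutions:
 v(c) = -sqrt(C1 + c^2)
 v(c) = sqrt(C1 + c^2)


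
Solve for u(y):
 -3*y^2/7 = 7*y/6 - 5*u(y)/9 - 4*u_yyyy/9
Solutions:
 u(y) = 27*y^2/35 + 21*y/10 + (C1*sin(5^(1/4)*y/2) + C2*cos(5^(1/4)*y/2))*exp(-5^(1/4)*y/2) + (C3*sin(5^(1/4)*y/2) + C4*cos(5^(1/4)*y/2))*exp(5^(1/4)*y/2)


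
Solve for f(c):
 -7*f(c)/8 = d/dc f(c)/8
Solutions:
 f(c) = C1*exp(-7*c)


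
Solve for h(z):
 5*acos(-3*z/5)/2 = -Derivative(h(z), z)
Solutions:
 h(z) = C1 - 5*z*acos(-3*z/5)/2 - 5*sqrt(25 - 9*z^2)/6


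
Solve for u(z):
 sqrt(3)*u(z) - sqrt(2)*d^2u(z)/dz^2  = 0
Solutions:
 u(z) = C1*exp(-2^(3/4)*3^(1/4)*z/2) + C2*exp(2^(3/4)*3^(1/4)*z/2)


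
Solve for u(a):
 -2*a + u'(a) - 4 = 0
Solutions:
 u(a) = C1 + a^2 + 4*a


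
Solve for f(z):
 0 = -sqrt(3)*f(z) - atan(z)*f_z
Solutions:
 f(z) = C1*exp(-sqrt(3)*Integral(1/atan(z), z))


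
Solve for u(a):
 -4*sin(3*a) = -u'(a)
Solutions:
 u(a) = C1 - 4*cos(3*a)/3


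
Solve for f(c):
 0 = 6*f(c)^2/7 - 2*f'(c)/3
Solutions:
 f(c) = -7/(C1 + 9*c)


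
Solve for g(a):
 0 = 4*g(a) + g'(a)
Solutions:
 g(a) = C1*exp(-4*a)


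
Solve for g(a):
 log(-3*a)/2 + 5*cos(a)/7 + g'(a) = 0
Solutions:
 g(a) = C1 - a*log(-a)/2 - a*log(3)/2 + a/2 - 5*sin(a)/7


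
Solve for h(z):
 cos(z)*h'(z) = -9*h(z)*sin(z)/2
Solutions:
 h(z) = C1*cos(z)^(9/2)


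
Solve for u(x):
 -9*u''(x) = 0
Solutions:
 u(x) = C1 + C2*x


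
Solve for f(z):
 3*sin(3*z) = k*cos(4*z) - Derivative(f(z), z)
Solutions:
 f(z) = C1 + k*sin(4*z)/4 + cos(3*z)


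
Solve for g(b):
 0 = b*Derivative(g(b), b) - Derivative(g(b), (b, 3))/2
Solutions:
 g(b) = C1 + Integral(C2*airyai(2^(1/3)*b) + C3*airybi(2^(1/3)*b), b)


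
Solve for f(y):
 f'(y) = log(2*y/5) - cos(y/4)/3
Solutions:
 f(y) = C1 + y*log(y) - y*log(5) - y + y*log(2) - 4*sin(y/4)/3


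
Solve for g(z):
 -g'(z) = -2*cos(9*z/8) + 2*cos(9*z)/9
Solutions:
 g(z) = C1 + 16*sin(9*z/8)/9 - 2*sin(9*z)/81


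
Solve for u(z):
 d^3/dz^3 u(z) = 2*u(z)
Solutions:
 u(z) = C3*exp(2^(1/3)*z) + (C1*sin(2^(1/3)*sqrt(3)*z/2) + C2*cos(2^(1/3)*sqrt(3)*z/2))*exp(-2^(1/3)*z/2)


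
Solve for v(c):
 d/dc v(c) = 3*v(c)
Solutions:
 v(c) = C1*exp(3*c)


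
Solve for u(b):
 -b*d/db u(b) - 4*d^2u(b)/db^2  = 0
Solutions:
 u(b) = C1 + C2*erf(sqrt(2)*b/4)


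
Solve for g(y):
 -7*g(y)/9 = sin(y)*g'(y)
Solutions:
 g(y) = C1*(cos(y) + 1)^(7/18)/(cos(y) - 1)^(7/18)


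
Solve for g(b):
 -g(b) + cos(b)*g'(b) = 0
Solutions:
 g(b) = C1*sqrt(sin(b) + 1)/sqrt(sin(b) - 1)


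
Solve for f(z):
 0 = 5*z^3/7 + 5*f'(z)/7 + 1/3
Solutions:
 f(z) = C1 - z^4/4 - 7*z/15


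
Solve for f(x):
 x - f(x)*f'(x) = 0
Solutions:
 f(x) = -sqrt(C1 + x^2)
 f(x) = sqrt(C1 + x^2)


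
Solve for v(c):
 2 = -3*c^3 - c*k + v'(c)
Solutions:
 v(c) = C1 + 3*c^4/4 + c^2*k/2 + 2*c


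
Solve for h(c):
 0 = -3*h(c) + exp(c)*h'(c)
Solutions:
 h(c) = C1*exp(-3*exp(-c))


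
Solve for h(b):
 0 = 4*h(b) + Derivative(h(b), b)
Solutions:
 h(b) = C1*exp(-4*b)


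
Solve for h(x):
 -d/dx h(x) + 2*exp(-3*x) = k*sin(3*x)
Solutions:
 h(x) = C1 + k*cos(3*x)/3 - 2*exp(-3*x)/3


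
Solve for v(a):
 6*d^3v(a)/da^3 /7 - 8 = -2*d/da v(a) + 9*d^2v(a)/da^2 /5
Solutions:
 v(a) = C1 + 4*a + (C2*sin(sqrt(4431)*a/60) + C3*cos(sqrt(4431)*a/60))*exp(21*a/20)


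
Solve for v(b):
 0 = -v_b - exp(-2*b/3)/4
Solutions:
 v(b) = C1 + 3*exp(-2*b/3)/8


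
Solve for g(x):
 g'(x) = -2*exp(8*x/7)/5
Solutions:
 g(x) = C1 - 7*exp(8*x/7)/20


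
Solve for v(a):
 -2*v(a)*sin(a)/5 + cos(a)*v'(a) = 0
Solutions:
 v(a) = C1/cos(a)^(2/5)


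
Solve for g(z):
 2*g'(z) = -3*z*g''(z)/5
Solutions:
 g(z) = C1 + C2/z^(7/3)


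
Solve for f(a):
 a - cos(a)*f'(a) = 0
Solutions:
 f(a) = C1 + Integral(a/cos(a), a)


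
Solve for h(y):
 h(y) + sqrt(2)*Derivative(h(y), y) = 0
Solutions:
 h(y) = C1*exp(-sqrt(2)*y/2)


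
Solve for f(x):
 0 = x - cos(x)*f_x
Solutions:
 f(x) = C1 + Integral(x/cos(x), x)


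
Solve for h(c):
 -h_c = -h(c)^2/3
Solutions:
 h(c) = -3/(C1 + c)


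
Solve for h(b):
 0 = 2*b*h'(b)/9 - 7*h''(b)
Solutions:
 h(b) = C1 + C2*erfi(sqrt(7)*b/21)


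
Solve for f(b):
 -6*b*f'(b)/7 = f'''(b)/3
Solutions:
 f(b) = C1 + Integral(C2*airyai(-18^(1/3)*7^(2/3)*b/7) + C3*airybi(-18^(1/3)*7^(2/3)*b/7), b)


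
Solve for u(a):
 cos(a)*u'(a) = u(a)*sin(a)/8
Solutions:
 u(a) = C1/cos(a)^(1/8)


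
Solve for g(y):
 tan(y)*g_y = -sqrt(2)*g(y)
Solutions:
 g(y) = C1/sin(y)^(sqrt(2))


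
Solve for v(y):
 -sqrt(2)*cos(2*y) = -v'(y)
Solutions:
 v(y) = C1 + sqrt(2)*sin(2*y)/2


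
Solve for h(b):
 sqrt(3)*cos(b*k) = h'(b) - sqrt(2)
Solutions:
 h(b) = C1 + sqrt(2)*b + sqrt(3)*sin(b*k)/k


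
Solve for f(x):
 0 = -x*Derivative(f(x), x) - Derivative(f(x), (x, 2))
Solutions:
 f(x) = C1 + C2*erf(sqrt(2)*x/2)


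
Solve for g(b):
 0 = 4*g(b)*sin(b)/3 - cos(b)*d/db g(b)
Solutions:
 g(b) = C1/cos(b)^(4/3)


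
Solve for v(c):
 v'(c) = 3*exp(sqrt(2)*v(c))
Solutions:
 v(c) = sqrt(2)*(2*log(-1/(C1 + 3*c)) - log(2))/4


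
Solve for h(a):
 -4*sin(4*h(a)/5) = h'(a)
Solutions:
 4*a + 5*log(cos(4*h(a)/5) - 1)/8 - 5*log(cos(4*h(a)/5) + 1)/8 = C1


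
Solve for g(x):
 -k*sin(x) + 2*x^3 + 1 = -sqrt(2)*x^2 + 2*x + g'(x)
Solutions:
 g(x) = C1 + k*cos(x) + x^4/2 + sqrt(2)*x^3/3 - x^2 + x


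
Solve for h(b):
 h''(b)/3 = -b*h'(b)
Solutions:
 h(b) = C1 + C2*erf(sqrt(6)*b/2)


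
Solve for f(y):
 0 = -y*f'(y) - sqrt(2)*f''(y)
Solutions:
 f(y) = C1 + C2*erf(2^(1/4)*y/2)


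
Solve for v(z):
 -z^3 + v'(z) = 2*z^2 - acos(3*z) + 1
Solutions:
 v(z) = C1 + z^4/4 + 2*z^3/3 - z*acos(3*z) + z + sqrt(1 - 9*z^2)/3


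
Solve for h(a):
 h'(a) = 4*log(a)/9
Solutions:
 h(a) = C1 + 4*a*log(a)/9 - 4*a/9


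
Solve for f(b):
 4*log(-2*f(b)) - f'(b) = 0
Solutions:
 -Integral(1/(log(-_y) + log(2)), (_y, f(b)))/4 = C1 - b


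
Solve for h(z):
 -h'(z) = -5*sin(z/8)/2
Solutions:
 h(z) = C1 - 20*cos(z/8)


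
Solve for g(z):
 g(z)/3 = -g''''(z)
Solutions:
 g(z) = (C1*sin(sqrt(2)*3^(3/4)*z/6) + C2*cos(sqrt(2)*3^(3/4)*z/6))*exp(-sqrt(2)*3^(3/4)*z/6) + (C3*sin(sqrt(2)*3^(3/4)*z/6) + C4*cos(sqrt(2)*3^(3/4)*z/6))*exp(sqrt(2)*3^(3/4)*z/6)


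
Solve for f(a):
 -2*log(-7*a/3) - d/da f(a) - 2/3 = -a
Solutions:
 f(a) = C1 + a^2/2 - 2*a*log(-a) + a*(-2*log(7) + 4/3 + 2*log(3))


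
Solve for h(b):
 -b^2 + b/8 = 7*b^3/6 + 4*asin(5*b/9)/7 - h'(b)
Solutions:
 h(b) = C1 + 7*b^4/24 + b^3/3 - b^2/16 + 4*b*asin(5*b/9)/7 + 4*sqrt(81 - 25*b^2)/35


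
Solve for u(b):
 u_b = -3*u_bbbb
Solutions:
 u(b) = C1 + C4*exp(-3^(2/3)*b/3) + (C2*sin(3^(1/6)*b/2) + C3*cos(3^(1/6)*b/2))*exp(3^(2/3)*b/6)


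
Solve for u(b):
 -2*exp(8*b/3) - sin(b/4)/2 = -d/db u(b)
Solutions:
 u(b) = C1 + 3*exp(8*b/3)/4 - 2*cos(b/4)


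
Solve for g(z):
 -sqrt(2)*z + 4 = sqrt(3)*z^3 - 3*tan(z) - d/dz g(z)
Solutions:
 g(z) = C1 + sqrt(3)*z^4/4 + sqrt(2)*z^2/2 - 4*z + 3*log(cos(z))


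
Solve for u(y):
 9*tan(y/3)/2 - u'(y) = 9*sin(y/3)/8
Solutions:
 u(y) = C1 - 27*log(cos(y/3))/2 + 27*cos(y/3)/8


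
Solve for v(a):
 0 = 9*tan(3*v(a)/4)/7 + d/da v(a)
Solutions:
 v(a) = -4*asin(C1*exp(-27*a/28))/3 + 4*pi/3
 v(a) = 4*asin(C1*exp(-27*a/28))/3


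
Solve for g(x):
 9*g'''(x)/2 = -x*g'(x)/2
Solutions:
 g(x) = C1 + Integral(C2*airyai(-3^(1/3)*x/3) + C3*airybi(-3^(1/3)*x/3), x)


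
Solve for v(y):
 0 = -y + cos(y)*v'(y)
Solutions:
 v(y) = C1 + Integral(y/cos(y), y)


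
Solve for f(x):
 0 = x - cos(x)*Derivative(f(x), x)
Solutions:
 f(x) = C1 + Integral(x/cos(x), x)


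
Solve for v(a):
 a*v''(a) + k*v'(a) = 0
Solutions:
 v(a) = C1 + a^(1 - re(k))*(C2*sin(log(a)*Abs(im(k))) + C3*cos(log(a)*im(k)))


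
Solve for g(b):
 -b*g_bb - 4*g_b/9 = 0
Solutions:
 g(b) = C1 + C2*b^(5/9)


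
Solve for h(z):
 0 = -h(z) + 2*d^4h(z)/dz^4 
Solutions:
 h(z) = C1*exp(-2^(3/4)*z/2) + C2*exp(2^(3/4)*z/2) + C3*sin(2^(3/4)*z/2) + C4*cos(2^(3/4)*z/2)


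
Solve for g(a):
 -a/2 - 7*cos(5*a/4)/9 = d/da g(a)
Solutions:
 g(a) = C1 - a^2/4 - 28*sin(5*a/4)/45


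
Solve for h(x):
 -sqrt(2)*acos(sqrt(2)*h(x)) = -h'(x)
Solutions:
 Integral(1/acos(sqrt(2)*_y), (_y, h(x))) = C1 + sqrt(2)*x


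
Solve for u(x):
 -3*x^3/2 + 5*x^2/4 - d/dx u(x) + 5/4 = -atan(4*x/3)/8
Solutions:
 u(x) = C1 - 3*x^4/8 + 5*x^3/12 + x*atan(4*x/3)/8 + 5*x/4 - 3*log(16*x^2 + 9)/64


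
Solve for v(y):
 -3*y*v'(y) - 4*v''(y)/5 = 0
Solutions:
 v(y) = C1 + C2*erf(sqrt(30)*y/4)


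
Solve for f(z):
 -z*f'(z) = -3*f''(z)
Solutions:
 f(z) = C1 + C2*erfi(sqrt(6)*z/6)


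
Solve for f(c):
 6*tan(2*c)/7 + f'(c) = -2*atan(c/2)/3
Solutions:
 f(c) = C1 - 2*c*atan(c/2)/3 + 2*log(c^2 + 4)/3 + 3*log(cos(2*c))/7


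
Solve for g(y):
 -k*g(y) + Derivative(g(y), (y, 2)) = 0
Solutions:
 g(y) = C1*exp(-sqrt(k)*y) + C2*exp(sqrt(k)*y)


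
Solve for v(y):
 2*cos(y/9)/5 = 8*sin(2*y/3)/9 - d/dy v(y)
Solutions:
 v(y) = C1 - 18*sin(y/9)/5 - 4*cos(2*y/3)/3


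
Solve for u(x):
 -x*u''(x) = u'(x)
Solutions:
 u(x) = C1 + C2*log(x)


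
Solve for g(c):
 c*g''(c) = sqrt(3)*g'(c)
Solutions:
 g(c) = C1 + C2*c^(1 + sqrt(3))


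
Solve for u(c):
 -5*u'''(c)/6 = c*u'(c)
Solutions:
 u(c) = C1 + Integral(C2*airyai(-5^(2/3)*6^(1/3)*c/5) + C3*airybi(-5^(2/3)*6^(1/3)*c/5), c)


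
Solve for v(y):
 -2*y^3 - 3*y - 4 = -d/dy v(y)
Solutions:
 v(y) = C1 + y^4/2 + 3*y^2/2 + 4*y


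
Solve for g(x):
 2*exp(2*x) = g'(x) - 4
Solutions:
 g(x) = C1 + 4*x + exp(2*x)


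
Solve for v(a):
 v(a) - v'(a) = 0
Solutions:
 v(a) = C1*exp(a)


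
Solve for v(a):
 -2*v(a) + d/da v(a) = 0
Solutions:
 v(a) = C1*exp(2*a)


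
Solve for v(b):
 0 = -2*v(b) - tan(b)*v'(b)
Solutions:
 v(b) = C1/sin(b)^2


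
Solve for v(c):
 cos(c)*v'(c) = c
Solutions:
 v(c) = C1 + Integral(c/cos(c), c)


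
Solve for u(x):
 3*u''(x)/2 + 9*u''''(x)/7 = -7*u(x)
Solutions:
 u(x) = (C1*sin(sqrt(21)*x*cos(atan(sqrt(15))/2)/3) + C2*cos(sqrt(21)*x*cos(atan(sqrt(15))/2)/3))*exp(-sqrt(21)*x*sin(atan(sqrt(15))/2)/3) + (C3*sin(sqrt(21)*x*cos(atan(sqrt(15))/2)/3) + C4*cos(sqrt(21)*x*cos(atan(sqrt(15))/2)/3))*exp(sqrt(21)*x*sin(atan(sqrt(15))/2)/3)


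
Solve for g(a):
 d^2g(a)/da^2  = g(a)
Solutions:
 g(a) = C1*exp(-a) + C2*exp(a)


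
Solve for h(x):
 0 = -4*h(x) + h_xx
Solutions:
 h(x) = C1*exp(-2*x) + C2*exp(2*x)


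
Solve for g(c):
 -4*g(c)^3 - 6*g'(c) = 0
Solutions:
 g(c) = -sqrt(6)*sqrt(-1/(C1 - 2*c))/2
 g(c) = sqrt(6)*sqrt(-1/(C1 - 2*c))/2


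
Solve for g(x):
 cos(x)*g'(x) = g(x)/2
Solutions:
 g(x) = C1*(sin(x) + 1)^(1/4)/(sin(x) - 1)^(1/4)


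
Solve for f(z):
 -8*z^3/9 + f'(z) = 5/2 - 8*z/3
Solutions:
 f(z) = C1 + 2*z^4/9 - 4*z^2/3 + 5*z/2


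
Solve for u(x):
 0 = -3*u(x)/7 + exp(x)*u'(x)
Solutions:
 u(x) = C1*exp(-3*exp(-x)/7)


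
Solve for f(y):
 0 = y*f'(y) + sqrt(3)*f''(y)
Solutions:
 f(y) = C1 + C2*erf(sqrt(2)*3^(3/4)*y/6)


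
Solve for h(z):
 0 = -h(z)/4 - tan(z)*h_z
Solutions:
 h(z) = C1/sin(z)^(1/4)


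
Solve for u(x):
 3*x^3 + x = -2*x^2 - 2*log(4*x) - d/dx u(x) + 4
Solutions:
 u(x) = C1 - 3*x^4/4 - 2*x^3/3 - x^2/2 - 2*x*log(x) - 4*x*log(2) + 6*x


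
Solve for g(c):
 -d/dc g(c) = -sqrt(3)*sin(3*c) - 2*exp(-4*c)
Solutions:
 g(c) = C1 - sqrt(3)*cos(3*c)/3 - exp(-4*c)/2


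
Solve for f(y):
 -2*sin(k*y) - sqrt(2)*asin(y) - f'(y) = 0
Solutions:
 f(y) = C1 - sqrt(2)*(y*asin(y) + sqrt(1 - y^2)) - 2*Piecewise((-cos(k*y)/k, Ne(k, 0)), (0, True))


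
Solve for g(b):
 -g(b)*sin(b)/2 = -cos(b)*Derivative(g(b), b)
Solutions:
 g(b) = C1/sqrt(cos(b))


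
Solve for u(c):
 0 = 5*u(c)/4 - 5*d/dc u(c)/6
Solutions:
 u(c) = C1*exp(3*c/2)


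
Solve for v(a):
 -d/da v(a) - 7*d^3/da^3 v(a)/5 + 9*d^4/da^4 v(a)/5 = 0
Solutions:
 v(a) = C1 + C2*exp(a*(-2^(2/3)*(27*sqrt(184605) + 11621)^(1/3) - 98*2^(1/3)/(27*sqrt(184605) + 11621)^(1/3) + 28)/108)*sin(2^(1/3)*sqrt(3)*a*(-2^(1/3)*(27*sqrt(184605) + 11621)^(1/3) + 98/(27*sqrt(184605) + 11621)^(1/3))/108) + C3*exp(a*(-2^(2/3)*(27*sqrt(184605) + 11621)^(1/3) - 98*2^(1/3)/(27*sqrt(184605) + 11621)^(1/3) + 28)/108)*cos(2^(1/3)*sqrt(3)*a*(-2^(1/3)*(27*sqrt(184605) + 11621)^(1/3) + 98/(27*sqrt(184605) + 11621)^(1/3))/108) + C4*exp(a*(98*2^(1/3)/(27*sqrt(184605) + 11621)^(1/3) + 14 + 2^(2/3)*(27*sqrt(184605) + 11621)^(1/3))/54)


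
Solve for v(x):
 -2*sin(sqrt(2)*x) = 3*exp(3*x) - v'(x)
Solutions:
 v(x) = C1 + exp(3*x) - sqrt(2)*cos(sqrt(2)*x)


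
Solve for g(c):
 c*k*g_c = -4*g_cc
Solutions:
 g(c) = Piecewise((-sqrt(2)*sqrt(pi)*C1*erf(sqrt(2)*c*sqrt(k)/4)/sqrt(k) - C2, (k > 0) | (k < 0)), (-C1*c - C2, True))


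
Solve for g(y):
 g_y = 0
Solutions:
 g(y) = C1


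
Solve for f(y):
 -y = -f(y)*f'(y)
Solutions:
 f(y) = -sqrt(C1 + y^2)
 f(y) = sqrt(C1 + y^2)


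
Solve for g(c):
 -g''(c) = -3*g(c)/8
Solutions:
 g(c) = C1*exp(-sqrt(6)*c/4) + C2*exp(sqrt(6)*c/4)


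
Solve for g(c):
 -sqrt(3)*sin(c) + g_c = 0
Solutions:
 g(c) = C1 - sqrt(3)*cos(c)


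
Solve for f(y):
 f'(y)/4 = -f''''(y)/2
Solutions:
 f(y) = C1 + C4*exp(-2^(2/3)*y/2) + (C2*sin(2^(2/3)*sqrt(3)*y/4) + C3*cos(2^(2/3)*sqrt(3)*y/4))*exp(2^(2/3)*y/4)


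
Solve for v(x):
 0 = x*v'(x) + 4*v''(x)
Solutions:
 v(x) = C1 + C2*erf(sqrt(2)*x/4)


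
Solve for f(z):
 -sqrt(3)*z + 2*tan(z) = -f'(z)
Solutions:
 f(z) = C1 + sqrt(3)*z^2/2 + 2*log(cos(z))


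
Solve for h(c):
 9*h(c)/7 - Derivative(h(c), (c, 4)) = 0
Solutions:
 h(c) = C1*exp(-sqrt(3)*7^(3/4)*c/7) + C2*exp(sqrt(3)*7^(3/4)*c/7) + C3*sin(sqrt(3)*7^(3/4)*c/7) + C4*cos(sqrt(3)*7^(3/4)*c/7)


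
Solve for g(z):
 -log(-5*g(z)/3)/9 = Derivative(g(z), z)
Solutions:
 9*Integral(1/(log(-_y) - log(3) + log(5)), (_y, g(z))) = C1 - z


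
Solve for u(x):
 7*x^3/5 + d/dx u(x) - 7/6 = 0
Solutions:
 u(x) = C1 - 7*x^4/20 + 7*x/6


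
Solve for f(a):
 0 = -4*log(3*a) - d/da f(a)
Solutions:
 f(a) = C1 - 4*a*log(a) - a*log(81) + 4*a


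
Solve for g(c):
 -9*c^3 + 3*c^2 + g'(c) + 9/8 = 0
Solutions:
 g(c) = C1 + 9*c^4/4 - c^3 - 9*c/8


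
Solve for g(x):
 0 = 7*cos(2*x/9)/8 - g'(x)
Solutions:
 g(x) = C1 + 63*sin(2*x/9)/16


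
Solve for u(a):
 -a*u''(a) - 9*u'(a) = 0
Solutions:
 u(a) = C1 + C2/a^8


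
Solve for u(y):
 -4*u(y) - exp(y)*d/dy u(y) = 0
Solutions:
 u(y) = C1*exp(4*exp(-y))


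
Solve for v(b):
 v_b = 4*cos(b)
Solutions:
 v(b) = C1 + 4*sin(b)


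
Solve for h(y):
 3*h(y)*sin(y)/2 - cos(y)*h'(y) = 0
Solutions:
 h(y) = C1/cos(y)^(3/2)


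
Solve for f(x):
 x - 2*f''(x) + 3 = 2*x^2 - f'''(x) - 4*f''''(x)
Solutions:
 f(x) = C1 + C2*x + C3*exp(x*(-1 + sqrt(33))/8) + C4*exp(-x*(1 + sqrt(33))/8) - x^4/12 - x^3/12 - 11*x^2/8


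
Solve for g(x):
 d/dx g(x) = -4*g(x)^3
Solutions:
 g(x) = -sqrt(2)*sqrt(-1/(C1 - 4*x))/2
 g(x) = sqrt(2)*sqrt(-1/(C1 - 4*x))/2


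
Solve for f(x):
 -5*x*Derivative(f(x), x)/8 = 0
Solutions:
 f(x) = C1


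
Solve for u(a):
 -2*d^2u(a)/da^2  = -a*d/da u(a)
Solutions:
 u(a) = C1 + C2*erfi(a/2)


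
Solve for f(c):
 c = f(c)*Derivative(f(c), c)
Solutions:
 f(c) = -sqrt(C1 + c^2)
 f(c) = sqrt(C1 + c^2)


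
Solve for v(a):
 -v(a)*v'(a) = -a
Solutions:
 v(a) = -sqrt(C1 + a^2)
 v(a) = sqrt(C1 + a^2)


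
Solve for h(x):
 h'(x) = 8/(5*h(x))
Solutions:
 h(x) = -sqrt(C1 + 80*x)/5
 h(x) = sqrt(C1 + 80*x)/5


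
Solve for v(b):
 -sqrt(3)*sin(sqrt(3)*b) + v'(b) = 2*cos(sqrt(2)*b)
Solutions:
 v(b) = C1 + sqrt(2)*sin(sqrt(2)*b) - cos(sqrt(3)*b)


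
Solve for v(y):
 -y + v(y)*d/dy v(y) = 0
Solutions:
 v(y) = -sqrt(C1 + y^2)
 v(y) = sqrt(C1 + y^2)


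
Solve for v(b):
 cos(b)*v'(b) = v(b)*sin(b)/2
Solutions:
 v(b) = C1/sqrt(cos(b))


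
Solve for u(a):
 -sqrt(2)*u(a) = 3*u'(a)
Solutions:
 u(a) = C1*exp(-sqrt(2)*a/3)


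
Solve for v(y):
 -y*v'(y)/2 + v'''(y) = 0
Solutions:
 v(y) = C1 + Integral(C2*airyai(2^(2/3)*y/2) + C3*airybi(2^(2/3)*y/2), y)


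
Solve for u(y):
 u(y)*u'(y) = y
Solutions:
 u(y) = -sqrt(C1 + y^2)
 u(y) = sqrt(C1 + y^2)


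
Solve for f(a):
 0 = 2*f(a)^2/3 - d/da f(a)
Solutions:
 f(a) = -3/(C1 + 2*a)


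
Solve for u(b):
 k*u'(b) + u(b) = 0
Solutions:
 u(b) = C1*exp(-b/k)


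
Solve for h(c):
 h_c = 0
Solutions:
 h(c) = C1


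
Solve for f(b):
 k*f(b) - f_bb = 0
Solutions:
 f(b) = C1*exp(-b*sqrt(k)) + C2*exp(b*sqrt(k))


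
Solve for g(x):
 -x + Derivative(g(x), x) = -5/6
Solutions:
 g(x) = C1 + x^2/2 - 5*x/6


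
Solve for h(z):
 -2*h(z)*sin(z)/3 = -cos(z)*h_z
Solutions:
 h(z) = C1/cos(z)^(2/3)


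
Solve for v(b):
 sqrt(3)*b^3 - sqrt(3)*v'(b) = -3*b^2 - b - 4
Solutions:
 v(b) = C1 + b^4/4 + sqrt(3)*b^3/3 + sqrt(3)*b^2/6 + 4*sqrt(3)*b/3


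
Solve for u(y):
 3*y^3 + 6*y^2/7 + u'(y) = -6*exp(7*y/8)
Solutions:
 u(y) = C1 - 3*y^4/4 - 2*y^3/7 - 48*exp(7*y/8)/7


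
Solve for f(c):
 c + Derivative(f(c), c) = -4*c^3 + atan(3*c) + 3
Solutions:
 f(c) = C1 - c^4 - c^2/2 + c*atan(3*c) + 3*c - log(9*c^2 + 1)/6


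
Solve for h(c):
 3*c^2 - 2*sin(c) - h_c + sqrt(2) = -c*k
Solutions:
 h(c) = C1 + c^3 + c^2*k/2 + sqrt(2)*c + 2*cos(c)


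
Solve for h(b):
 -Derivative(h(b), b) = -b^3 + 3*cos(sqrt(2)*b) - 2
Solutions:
 h(b) = C1 + b^4/4 + 2*b - 3*sqrt(2)*sin(sqrt(2)*b)/2


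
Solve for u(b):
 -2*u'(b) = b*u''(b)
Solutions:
 u(b) = C1 + C2/b


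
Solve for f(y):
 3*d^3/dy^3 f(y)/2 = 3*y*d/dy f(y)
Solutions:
 f(y) = C1 + Integral(C2*airyai(2^(1/3)*y) + C3*airybi(2^(1/3)*y), y)


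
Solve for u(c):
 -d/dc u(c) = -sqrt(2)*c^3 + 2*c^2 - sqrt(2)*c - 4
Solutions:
 u(c) = C1 + sqrt(2)*c^4/4 - 2*c^3/3 + sqrt(2)*c^2/2 + 4*c


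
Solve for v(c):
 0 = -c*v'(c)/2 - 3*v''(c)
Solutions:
 v(c) = C1 + C2*erf(sqrt(3)*c/6)


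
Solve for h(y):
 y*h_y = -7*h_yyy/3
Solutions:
 h(y) = C1 + Integral(C2*airyai(-3^(1/3)*7^(2/3)*y/7) + C3*airybi(-3^(1/3)*7^(2/3)*y/7), y)


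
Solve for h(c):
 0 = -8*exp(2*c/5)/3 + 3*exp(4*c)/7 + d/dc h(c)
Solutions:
 h(c) = C1 + 20*exp(2*c/5)/3 - 3*exp(4*c)/28


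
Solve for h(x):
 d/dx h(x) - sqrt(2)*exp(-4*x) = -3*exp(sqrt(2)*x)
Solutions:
 h(x) = C1 - 3*sqrt(2)*exp(sqrt(2)*x)/2 - sqrt(2)*exp(-4*x)/4


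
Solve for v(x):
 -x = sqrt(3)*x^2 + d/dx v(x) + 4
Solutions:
 v(x) = C1 - sqrt(3)*x^3/3 - x^2/2 - 4*x


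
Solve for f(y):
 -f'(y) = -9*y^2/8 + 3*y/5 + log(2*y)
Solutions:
 f(y) = C1 + 3*y^3/8 - 3*y^2/10 - y*log(y) - y*log(2) + y


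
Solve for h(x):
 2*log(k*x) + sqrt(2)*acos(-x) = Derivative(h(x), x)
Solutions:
 h(x) = C1 + 2*x*log(k*x) - 2*x + sqrt(2)*(x*acos(-x) + sqrt(1 - x^2))


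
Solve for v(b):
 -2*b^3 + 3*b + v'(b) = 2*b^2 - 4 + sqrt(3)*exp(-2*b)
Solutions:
 v(b) = C1 + b^4/2 + 2*b^3/3 - 3*b^2/2 - 4*b - sqrt(3)*exp(-2*b)/2


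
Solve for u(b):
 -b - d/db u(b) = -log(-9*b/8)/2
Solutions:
 u(b) = C1 - b^2/2 + b*log(-b)/2 + b*(-3*log(2)/2 - 1/2 + log(3))


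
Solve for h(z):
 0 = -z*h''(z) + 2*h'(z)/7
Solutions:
 h(z) = C1 + C2*z^(9/7)


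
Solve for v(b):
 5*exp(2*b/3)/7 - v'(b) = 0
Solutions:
 v(b) = C1 + 15*exp(2*b/3)/14


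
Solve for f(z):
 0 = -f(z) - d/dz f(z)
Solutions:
 f(z) = C1*exp(-z)


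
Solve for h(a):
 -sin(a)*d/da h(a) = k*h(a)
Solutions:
 h(a) = C1*exp(k*(-log(cos(a) - 1) + log(cos(a) + 1))/2)


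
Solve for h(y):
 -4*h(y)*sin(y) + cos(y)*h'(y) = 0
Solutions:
 h(y) = C1/cos(y)^4


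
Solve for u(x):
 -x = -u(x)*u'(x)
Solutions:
 u(x) = -sqrt(C1 + x^2)
 u(x) = sqrt(C1 + x^2)


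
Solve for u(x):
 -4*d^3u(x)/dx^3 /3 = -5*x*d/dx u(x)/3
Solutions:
 u(x) = C1 + Integral(C2*airyai(10^(1/3)*x/2) + C3*airybi(10^(1/3)*x/2), x)


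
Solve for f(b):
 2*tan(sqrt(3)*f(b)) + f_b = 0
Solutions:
 f(b) = sqrt(3)*(pi - asin(C1*exp(-2*sqrt(3)*b)))/3
 f(b) = sqrt(3)*asin(C1*exp(-2*sqrt(3)*b))/3


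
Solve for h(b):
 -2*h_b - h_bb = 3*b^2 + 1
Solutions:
 h(b) = C1 + C2*exp(-2*b) - b^3/2 + 3*b^2/4 - 5*b/4


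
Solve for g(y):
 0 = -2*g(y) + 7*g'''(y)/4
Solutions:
 g(y) = C3*exp(2*7^(2/3)*y/7) + (C1*sin(sqrt(3)*7^(2/3)*y/7) + C2*cos(sqrt(3)*7^(2/3)*y/7))*exp(-7^(2/3)*y/7)


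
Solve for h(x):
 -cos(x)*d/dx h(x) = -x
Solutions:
 h(x) = C1 + Integral(x/cos(x), x)


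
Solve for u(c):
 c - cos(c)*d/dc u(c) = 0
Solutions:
 u(c) = C1 + Integral(c/cos(c), c)


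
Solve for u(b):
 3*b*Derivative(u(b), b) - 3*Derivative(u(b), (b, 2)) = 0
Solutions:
 u(b) = C1 + C2*erfi(sqrt(2)*b/2)


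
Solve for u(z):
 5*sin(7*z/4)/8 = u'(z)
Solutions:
 u(z) = C1 - 5*cos(7*z/4)/14


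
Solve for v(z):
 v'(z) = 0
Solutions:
 v(z) = C1


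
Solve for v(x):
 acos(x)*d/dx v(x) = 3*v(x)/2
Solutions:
 v(x) = C1*exp(3*Integral(1/acos(x), x)/2)


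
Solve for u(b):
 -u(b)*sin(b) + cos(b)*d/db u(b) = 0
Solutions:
 u(b) = C1/cos(b)


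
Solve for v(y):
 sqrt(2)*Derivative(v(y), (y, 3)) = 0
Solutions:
 v(y) = C1 + C2*y + C3*y^2


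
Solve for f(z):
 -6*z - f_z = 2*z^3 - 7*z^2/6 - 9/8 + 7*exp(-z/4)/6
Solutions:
 f(z) = C1 - z^4/2 + 7*z^3/18 - 3*z^2 + 9*z/8 + 14*exp(-z/4)/3


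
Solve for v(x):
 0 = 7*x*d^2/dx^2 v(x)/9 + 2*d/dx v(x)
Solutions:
 v(x) = C1 + C2/x^(11/7)


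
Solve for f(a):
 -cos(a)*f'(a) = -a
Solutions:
 f(a) = C1 + Integral(a/cos(a), a)


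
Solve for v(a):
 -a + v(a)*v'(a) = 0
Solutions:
 v(a) = -sqrt(C1 + a^2)
 v(a) = sqrt(C1 + a^2)


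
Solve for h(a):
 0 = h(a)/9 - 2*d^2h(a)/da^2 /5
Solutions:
 h(a) = C1*exp(-sqrt(10)*a/6) + C2*exp(sqrt(10)*a/6)


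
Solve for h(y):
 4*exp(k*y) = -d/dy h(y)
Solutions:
 h(y) = C1 - 4*exp(k*y)/k


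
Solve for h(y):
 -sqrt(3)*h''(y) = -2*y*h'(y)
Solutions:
 h(y) = C1 + C2*erfi(3^(3/4)*y/3)


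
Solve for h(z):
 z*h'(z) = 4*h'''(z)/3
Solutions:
 h(z) = C1 + Integral(C2*airyai(6^(1/3)*z/2) + C3*airybi(6^(1/3)*z/2), z)


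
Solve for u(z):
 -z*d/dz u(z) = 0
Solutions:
 u(z) = C1


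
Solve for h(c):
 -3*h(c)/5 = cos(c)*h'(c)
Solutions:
 h(c) = C1*(sin(c) - 1)^(3/10)/(sin(c) + 1)^(3/10)


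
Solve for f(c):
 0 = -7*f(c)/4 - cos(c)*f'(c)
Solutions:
 f(c) = C1*(sin(c) - 1)^(7/8)/(sin(c) + 1)^(7/8)


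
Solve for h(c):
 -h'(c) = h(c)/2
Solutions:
 h(c) = C1*exp(-c/2)


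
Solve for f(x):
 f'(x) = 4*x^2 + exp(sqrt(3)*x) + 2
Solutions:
 f(x) = C1 + 4*x^3/3 + 2*x + sqrt(3)*exp(sqrt(3)*x)/3


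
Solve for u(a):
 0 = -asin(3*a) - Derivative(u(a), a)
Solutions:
 u(a) = C1 - a*asin(3*a) - sqrt(1 - 9*a^2)/3


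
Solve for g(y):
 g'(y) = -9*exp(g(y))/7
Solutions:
 g(y) = log(1/(C1 + 9*y)) + log(7)


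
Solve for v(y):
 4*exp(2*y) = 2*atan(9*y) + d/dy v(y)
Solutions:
 v(y) = C1 - 2*y*atan(9*y) + 2*exp(2*y) + log(81*y^2 + 1)/9


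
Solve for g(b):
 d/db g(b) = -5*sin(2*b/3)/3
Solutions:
 g(b) = C1 + 5*cos(2*b/3)/2


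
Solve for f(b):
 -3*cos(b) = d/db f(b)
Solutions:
 f(b) = C1 - 3*sin(b)


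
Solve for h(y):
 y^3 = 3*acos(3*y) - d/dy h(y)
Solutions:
 h(y) = C1 - y^4/4 + 3*y*acos(3*y) - sqrt(1 - 9*y^2)


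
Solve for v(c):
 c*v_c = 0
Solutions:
 v(c) = C1


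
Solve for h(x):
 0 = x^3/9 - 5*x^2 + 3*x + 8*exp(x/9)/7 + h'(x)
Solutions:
 h(x) = C1 - x^4/36 + 5*x^3/3 - 3*x^2/2 - 72*exp(x/9)/7


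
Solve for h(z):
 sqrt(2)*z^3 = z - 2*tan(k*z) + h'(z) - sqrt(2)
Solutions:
 h(z) = C1 + sqrt(2)*z^4/4 - z^2/2 + sqrt(2)*z + 2*Piecewise((-log(cos(k*z))/k, Ne(k, 0)), (0, True))


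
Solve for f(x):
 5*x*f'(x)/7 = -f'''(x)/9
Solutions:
 f(x) = C1 + Integral(C2*airyai(-45^(1/3)*7^(2/3)*x/7) + C3*airybi(-45^(1/3)*7^(2/3)*x/7), x)


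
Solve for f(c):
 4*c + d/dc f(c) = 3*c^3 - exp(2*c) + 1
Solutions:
 f(c) = C1 + 3*c^4/4 - 2*c^2 + c - exp(2*c)/2


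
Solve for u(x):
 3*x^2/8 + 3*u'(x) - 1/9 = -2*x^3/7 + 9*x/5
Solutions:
 u(x) = C1 - x^4/42 - x^3/24 + 3*x^2/10 + x/27


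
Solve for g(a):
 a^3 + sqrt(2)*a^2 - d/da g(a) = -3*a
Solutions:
 g(a) = C1 + a^4/4 + sqrt(2)*a^3/3 + 3*a^2/2


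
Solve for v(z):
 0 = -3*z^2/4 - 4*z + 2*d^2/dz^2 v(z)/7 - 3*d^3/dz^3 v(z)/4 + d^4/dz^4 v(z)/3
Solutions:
 v(z) = C1 + C2*z + C3*exp(z*(63 - sqrt(1281))/56) + C4*exp(z*(sqrt(1281) + 63)/56) + 7*z^4/32 + 889*z^3/192 + 17101*z^2/512


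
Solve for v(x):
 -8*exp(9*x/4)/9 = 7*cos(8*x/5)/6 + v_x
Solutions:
 v(x) = C1 - 32*exp(9*x/4)/81 - 35*sin(8*x/5)/48


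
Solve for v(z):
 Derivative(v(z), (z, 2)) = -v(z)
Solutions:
 v(z) = C1*sin(z) + C2*cos(z)


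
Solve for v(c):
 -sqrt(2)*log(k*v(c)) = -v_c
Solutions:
 li(k*v(c))/k = C1 + sqrt(2)*c


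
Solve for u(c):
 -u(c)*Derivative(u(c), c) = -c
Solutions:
 u(c) = -sqrt(C1 + c^2)
 u(c) = sqrt(C1 + c^2)


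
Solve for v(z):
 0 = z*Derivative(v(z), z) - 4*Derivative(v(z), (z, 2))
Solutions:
 v(z) = C1 + C2*erfi(sqrt(2)*z/4)


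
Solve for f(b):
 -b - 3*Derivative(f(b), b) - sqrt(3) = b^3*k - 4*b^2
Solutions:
 f(b) = C1 - b^4*k/12 + 4*b^3/9 - b^2/6 - sqrt(3)*b/3


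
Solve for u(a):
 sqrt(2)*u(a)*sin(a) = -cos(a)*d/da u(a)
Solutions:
 u(a) = C1*cos(a)^(sqrt(2))


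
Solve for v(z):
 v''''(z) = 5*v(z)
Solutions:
 v(z) = C1*exp(-5^(1/4)*z) + C2*exp(5^(1/4)*z) + C3*sin(5^(1/4)*z) + C4*cos(5^(1/4)*z)


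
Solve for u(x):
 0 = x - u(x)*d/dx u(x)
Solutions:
 u(x) = -sqrt(C1 + x^2)
 u(x) = sqrt(C1 + x^2)


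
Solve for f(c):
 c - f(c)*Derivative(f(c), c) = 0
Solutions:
 f(c) = -sqrt(C1 + c^2)
 f(c) = sqrt(C1 + c^2)


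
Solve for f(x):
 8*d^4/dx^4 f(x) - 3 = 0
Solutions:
 f(x) = C1 + C2*x + C3*x^2 + C4*x^3 + x^4/64


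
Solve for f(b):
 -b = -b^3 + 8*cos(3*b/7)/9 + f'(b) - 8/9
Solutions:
 f(b) = C1 + b^4/4 - b^2/2 + 8*b/9 - 56*sin(3*b/7)/27


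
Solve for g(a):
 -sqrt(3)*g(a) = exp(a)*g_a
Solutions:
 g(a) = C1*exp(sqrt(3)*exp(-a))


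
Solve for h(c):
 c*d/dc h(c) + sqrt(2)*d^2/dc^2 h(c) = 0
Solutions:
 h(c) = C1 + C2*erf(2^(1/4)*c/2)


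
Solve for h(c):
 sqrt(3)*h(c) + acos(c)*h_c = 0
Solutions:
 h(c) = C1*exp(-sqrt(3)*Integral(1/acos(c), c))


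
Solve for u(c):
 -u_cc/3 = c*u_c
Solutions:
 u(c) = C1 + C2*erf(sqrt(6)*c/2)


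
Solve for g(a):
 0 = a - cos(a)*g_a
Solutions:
 g(a) = C1 + Integral(a/cos(a), a)


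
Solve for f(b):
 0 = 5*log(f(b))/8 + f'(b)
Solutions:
 li(f(b)) = C1 - 5*b/8


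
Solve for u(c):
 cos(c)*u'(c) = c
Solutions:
 u(c) = C1 + Integral(c/cos(c), c)


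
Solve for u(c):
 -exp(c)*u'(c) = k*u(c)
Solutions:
 u(c) = C1*exp(k*exp(-c))


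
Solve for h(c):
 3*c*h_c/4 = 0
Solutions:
 h(c) = C1


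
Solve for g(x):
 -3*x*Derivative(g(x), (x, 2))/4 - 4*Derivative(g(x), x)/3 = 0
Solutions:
 g(x) = C1 + C2/x^(7/9)


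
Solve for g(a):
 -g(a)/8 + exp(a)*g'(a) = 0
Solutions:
 g(a) = C1*exp(-exp(-a)/8)


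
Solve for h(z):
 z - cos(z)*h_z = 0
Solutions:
 h(z) = C1 + Integral(z/cos(z), z)


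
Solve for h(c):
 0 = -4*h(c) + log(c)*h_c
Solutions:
 h(c) = C1*exp(4*li(c))


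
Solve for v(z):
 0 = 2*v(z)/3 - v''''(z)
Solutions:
 v(z) = C1*exp(-2^(1/4)*3^(3/4)*z/3) + C2*exp(2^(1/4)*3^(3/4)*z/3) + C3*sin(2^(1/4)*3^(3/4)*z/3) + C4*cos(2^(1/4)*3^(3/4)*z/3)


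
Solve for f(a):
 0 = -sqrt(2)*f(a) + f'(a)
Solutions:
 f(a) = C1*exp(sqrt(2)*a)


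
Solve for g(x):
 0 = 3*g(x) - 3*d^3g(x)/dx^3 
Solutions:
 g(x) = C3*exp(x) + (C1*sin(sqrt(3)*x/2) + C2*cos(sqrt(3)*x/2))*exp(-x/2)
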